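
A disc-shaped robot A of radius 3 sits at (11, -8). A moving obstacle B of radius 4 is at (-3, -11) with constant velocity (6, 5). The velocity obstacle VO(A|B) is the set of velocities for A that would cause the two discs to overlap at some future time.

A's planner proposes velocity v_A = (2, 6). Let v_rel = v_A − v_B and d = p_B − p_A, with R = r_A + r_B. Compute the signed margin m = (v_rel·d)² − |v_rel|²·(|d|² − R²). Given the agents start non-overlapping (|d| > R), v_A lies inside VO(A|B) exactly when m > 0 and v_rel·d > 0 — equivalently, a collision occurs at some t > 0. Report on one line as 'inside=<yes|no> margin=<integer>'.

d = (-14, -3),  |d|² = 205;  R = 3+4 = 7,  c = 205−7² = 156
v_rel = (-4, 1),  |v_rel|² = 17;  v_rel·d = (-4)·(-14) + (1)·(-3) = 53
17·t² − 106·t + 156 = 0  ⇒  m = 53² − 17·156 = 157
m = 157 > 0,  v_rel·d = 53 > 0  ⇒  inside

inside=yes margin=157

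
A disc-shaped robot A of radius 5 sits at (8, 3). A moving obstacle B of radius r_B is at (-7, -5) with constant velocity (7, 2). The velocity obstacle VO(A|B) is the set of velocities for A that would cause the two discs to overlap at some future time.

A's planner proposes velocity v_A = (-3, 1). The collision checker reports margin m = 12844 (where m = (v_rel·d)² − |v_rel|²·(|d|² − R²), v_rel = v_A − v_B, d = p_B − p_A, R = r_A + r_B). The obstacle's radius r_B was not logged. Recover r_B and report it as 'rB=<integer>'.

m = 12844
d = (-15, -8);  v_rel = (-10, -1),  |v_rel|² = 101
v_rel×d = (-10)·(-8) − (-1)·(-15) = 65
since m = R²·101 − 65²:  R² = (4225 + 12844) / 101 = 169
R = √169 = 13  ⇒  r_B = 13 − 5 = 8

rB=8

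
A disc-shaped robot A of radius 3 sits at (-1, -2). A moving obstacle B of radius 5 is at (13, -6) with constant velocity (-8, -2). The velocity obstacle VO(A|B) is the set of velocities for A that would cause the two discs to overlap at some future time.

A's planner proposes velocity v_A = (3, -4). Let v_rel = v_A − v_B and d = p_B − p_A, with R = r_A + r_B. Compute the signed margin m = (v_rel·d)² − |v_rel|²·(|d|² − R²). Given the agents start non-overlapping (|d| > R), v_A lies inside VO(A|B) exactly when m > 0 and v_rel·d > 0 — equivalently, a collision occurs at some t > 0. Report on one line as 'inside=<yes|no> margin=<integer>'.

d = (14, -4),  |d|² = 212;  R = 3+5 = 8,  c = 212−8² = 148
v_rel = (11, -2),  |v_rel|² = 125;  v_rel·d = (11)·(14) + (-2)·(-4) = 162
125·t² − 324·t + 148 = 0  ⇒  m = 162² − 125·148 = 7744
m = 7744 > 0,  v_rel·d = 162 > 0  ⇒  inside

inside=yes margin=7744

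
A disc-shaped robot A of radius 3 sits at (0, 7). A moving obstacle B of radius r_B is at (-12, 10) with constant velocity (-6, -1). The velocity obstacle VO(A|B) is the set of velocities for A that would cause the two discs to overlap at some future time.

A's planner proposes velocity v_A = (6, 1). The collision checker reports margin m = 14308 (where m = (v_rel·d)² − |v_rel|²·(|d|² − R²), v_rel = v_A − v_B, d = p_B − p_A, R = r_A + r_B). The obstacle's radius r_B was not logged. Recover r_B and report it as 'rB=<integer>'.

m = 14308
d = (-12, 3);  v_rel = (12, 2),  |v_rel|² = 148
v_rel×d = (12)·(3) − (2)·(-12) = 60
since m = R²·148 − 60²:  R² = (3600 + 14308) / 148 = 121
R = √121 = 11  ⇒  r_B = 11 − 3 = 8

rB=8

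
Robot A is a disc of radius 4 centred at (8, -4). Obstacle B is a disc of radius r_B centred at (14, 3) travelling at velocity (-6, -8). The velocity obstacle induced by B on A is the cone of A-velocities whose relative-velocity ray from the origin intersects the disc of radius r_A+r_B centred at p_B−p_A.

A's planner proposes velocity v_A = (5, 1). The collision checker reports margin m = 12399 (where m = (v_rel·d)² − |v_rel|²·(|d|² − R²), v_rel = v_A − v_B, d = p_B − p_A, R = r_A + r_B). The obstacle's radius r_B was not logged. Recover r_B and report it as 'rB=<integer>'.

m = 12399
d = (6, 7);  v_rel = (11, 9),  |v_rel|² = 202
v_rel×d = (11)·(7) − (9)·(6) = 23
since m = R²·202 − 23²:  R² = (529 + 12399) / 202 = 64
R = √64 = 8  ⇒  r_B = 8 − 4 = 4

rB=4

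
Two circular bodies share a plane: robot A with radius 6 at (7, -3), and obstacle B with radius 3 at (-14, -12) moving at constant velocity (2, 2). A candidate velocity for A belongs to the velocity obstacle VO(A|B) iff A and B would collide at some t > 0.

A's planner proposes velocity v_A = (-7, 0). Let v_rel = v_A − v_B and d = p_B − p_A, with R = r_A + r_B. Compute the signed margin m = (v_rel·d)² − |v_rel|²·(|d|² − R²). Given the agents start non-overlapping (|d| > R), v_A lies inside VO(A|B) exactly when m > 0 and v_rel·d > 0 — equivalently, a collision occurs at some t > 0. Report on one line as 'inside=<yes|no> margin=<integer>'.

d = (-21, -9),  |d|² = 522;  R = 6+3 = 9,  c = 522−9² = 441
v_rel = (-9, -2),  |v_rel|² = 85;  v_rel·d = (-9)·(-21) + (-2)·(-9) = 207
85·t² − 414·t + 441 = 0  ⇒  m = 207² − 85·441 = 5364
m = 5364 > 0,  v_rel·d = 207 > 0  ⇒  inside

inside=yes margin=5364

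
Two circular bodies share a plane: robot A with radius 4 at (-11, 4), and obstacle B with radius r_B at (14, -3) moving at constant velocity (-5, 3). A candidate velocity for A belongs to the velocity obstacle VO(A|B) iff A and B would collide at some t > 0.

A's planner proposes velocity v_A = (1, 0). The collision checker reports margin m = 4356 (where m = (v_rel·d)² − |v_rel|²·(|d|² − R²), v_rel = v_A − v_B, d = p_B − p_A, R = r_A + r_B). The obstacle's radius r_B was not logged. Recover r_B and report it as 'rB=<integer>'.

m = 4356
d = (25, -7);  v_rel = (6, -3),  |v_rel|² = 45
v_rel×d = (6)·(-7) − (-3)·(25) = 33
since m = R²·45 − 33²:  R² = (1089 + 4356) / 45 = 121
R = √121 = 11  ⇒  r_B = 11 − 4 = 7

rB=7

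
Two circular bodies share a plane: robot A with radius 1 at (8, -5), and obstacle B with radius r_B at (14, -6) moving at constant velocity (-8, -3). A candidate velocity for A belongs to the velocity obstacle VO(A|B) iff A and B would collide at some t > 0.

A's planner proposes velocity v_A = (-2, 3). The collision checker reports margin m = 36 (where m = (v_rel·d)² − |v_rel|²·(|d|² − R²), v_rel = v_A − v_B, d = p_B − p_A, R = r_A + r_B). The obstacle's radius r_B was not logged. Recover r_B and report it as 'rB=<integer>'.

m = 36
d = (6, -1);  v_rel = (6, 6),  |v_rel|² = 72
v_rel×d = (6)·(-1) − (6)·(6) = -42
since m = R²·72 − (-42)²:  R² = (1764 + 36) / 72 = 25
R = √25 = 5  ⇒  r_B = 5 − 1 = 4

rB=4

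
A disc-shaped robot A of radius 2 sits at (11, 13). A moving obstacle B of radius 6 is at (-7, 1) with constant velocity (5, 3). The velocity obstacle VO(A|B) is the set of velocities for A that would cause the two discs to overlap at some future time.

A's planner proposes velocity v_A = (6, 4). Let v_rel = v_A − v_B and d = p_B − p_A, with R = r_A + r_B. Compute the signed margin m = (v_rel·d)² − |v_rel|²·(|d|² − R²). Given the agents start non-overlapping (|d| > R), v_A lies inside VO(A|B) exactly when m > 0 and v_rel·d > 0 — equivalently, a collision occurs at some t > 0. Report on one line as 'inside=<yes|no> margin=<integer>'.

d = (-18, -12),  |d|² = 468;  R = 2+6 = 8,  c = 468−8² = 404
v_rel = (1, 1),  |v_rel|² = 2;  v_rel·d = (1)·(-18) + (1)·(-12) = -30
2·t² + 60·t + 404 = 0  ⇒  m = (-30)² − 2·404 = 92
m = 92 > 0,  v_rel·d = -30 < 0  ⇒  outside

inside=no margin=92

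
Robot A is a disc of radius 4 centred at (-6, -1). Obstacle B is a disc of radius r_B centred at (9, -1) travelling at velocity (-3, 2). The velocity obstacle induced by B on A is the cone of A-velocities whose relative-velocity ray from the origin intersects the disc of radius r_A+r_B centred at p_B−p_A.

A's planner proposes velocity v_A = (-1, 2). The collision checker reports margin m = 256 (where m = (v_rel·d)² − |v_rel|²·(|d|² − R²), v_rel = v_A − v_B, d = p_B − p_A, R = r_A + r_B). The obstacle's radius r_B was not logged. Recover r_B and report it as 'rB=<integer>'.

m = 256
d = (15, 0);  v_rel = (2, 0),  |v_rel|² = 4
v_rel×d = (2)·(0) − (0)·(15) = 0
since m = R²·4 − 0²:  R² = (0 + 256) / 4 = 64
R = √64 = 8  ⇒  r_B = 8 − 4 = 4

rB=4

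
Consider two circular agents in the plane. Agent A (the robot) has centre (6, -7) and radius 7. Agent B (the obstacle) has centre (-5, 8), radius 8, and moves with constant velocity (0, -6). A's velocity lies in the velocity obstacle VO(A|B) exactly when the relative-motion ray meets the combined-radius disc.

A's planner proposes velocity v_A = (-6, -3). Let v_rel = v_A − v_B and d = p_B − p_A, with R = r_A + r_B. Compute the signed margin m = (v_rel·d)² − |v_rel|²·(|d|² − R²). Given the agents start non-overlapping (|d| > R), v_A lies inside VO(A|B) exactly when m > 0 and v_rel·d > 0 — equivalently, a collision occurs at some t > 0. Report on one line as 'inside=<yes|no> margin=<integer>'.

d = (-11, 15),  |d|² = 346;  R = 7+8 = 15,  c = 346−15² = 121
v_rel = (-6, 3),  |v_rel|² = 45;  v_rel·d = (-6)·(-11) + (3)·(15) = 111
45·t² − 222·t + 121 = 0  ⇒  m = 111² − 45·121 = 6876
m = 6876 > 0,  v_rel·d = 111 > 0  ⇒  inside

inside=yes margin=6876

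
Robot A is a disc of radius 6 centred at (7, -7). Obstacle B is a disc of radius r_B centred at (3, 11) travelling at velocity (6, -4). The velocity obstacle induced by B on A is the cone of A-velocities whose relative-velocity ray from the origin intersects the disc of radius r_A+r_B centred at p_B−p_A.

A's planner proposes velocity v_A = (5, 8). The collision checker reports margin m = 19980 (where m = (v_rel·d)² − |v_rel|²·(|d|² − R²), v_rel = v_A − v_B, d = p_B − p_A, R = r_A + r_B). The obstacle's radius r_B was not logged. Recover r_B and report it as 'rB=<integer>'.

m = 19980
d = (-4, 18);  v_rel = (-1, 12),  |v_rel|² = 145
v_rel×d = (-1)·(18) − (12)·(-4) = 30
since m = R²·145 − 30²:  R² = (900 + 19980) / 145 = 144
R = √144 = 12  ⇒  r_B = 12 − 6 = 6

rB=6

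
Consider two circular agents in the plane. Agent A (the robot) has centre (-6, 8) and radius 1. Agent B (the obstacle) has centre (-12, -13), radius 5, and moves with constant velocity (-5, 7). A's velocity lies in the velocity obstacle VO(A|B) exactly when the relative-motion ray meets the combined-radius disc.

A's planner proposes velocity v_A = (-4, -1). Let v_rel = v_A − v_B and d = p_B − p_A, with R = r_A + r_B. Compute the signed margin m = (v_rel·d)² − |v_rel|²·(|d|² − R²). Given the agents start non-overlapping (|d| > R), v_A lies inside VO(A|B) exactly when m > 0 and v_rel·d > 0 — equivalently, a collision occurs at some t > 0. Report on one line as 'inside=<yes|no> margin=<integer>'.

d = (-6, -21),  |d|² = 477;  R = 1+5 = 6,  c = 477−6² = 441
v_rel = (1, -8),  |v_rel|² = 65;  v_rel·d = (1)·(-6) + (-8)·(-21) = 162
65·t² − 324·t + 441 = 0  ⇒  m = 162² − 65·441 = -2421
m = -2421 < 0,  v_rel·d = 162 > 0  ⇒  outside

inside=no margin=-2421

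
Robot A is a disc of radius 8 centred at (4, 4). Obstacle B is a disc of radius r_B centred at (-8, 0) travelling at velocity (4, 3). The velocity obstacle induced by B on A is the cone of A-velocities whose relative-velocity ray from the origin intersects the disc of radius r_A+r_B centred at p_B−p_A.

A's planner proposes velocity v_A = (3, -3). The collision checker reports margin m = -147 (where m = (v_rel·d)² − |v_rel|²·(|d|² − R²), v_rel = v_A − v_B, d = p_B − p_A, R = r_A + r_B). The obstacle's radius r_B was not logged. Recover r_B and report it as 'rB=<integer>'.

m = -147
d = (-12, -4);  v_rel = (-1, -6),  |v_rel|² = 37
v_rel×d = (-1)·(-4) − (-6)·(-12) = -68
since m = R²·37 − (-68)²:  R² = (4624 + -147) / 37 = 121
R = √121 = 11  ⇒  r_B = 11 − 8 = 3

rB=3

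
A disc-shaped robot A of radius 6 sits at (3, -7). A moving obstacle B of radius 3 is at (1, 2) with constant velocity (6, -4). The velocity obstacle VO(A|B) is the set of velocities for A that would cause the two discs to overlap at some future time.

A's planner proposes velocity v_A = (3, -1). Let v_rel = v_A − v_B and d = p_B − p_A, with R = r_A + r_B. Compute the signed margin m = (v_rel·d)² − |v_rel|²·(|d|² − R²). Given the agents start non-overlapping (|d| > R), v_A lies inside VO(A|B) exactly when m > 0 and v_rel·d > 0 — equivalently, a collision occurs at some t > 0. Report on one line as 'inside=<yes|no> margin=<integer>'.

d = (-2, 9),  |d|² = 85;  R = 6+3 = 9,  c = 85−9² = 4
v_rel = (-3, 3),  |v_rel|² = 18;  v_rel·d = (-3)·(-2) + (3)·(9) = 33
18·t² − 66·t + 4 = 0  ⇒  m = 33² − 18·4 = 1017
m = 1017 > 0,  v_rel·d = 33 > 0  ⇒  inside

inside=yes margin=1017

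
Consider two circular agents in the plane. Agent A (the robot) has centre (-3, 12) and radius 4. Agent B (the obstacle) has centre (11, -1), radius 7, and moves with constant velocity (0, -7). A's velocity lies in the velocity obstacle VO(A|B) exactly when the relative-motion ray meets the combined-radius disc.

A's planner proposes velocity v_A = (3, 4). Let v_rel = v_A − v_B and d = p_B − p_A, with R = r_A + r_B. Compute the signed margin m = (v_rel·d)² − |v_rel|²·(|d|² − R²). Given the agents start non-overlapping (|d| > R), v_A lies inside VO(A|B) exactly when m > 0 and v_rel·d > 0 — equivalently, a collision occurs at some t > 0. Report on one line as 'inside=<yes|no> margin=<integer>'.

d = (14, -13),  |d|² = 365;  R = 4+7 = 11,  c = 365−11² = 244
v_rel = (3, 11),  |v_rel|² = 130;  v_rel·d = (3)·(14) + (11)·(-13) = -101
130·t² + 202·t + 244 = 0  ⇒  m = (-101)² − 130·244 = -21519
m = -21519 < 0,  v_rel·d = -101 < 0  ⇒  outside

inside=no margin=-21519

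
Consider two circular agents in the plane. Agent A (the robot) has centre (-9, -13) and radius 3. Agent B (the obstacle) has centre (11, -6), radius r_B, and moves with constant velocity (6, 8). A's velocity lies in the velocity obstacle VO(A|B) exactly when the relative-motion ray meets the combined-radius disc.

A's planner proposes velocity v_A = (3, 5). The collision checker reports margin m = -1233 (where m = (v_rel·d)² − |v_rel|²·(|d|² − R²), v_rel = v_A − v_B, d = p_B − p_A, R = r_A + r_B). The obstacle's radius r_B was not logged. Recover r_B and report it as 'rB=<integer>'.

m = -1233
d = (20, 7);  v_rel = (-3, -3),  |v_rel|² = 18
v_rel×d = (-3)·(7) − (-3)·(20) = 39
since m = R²·18 − 39²:  R² = (1521 + -1233) / 18 = 16
R = √16 = 4  ⇒  r_B = 4 − 3 = 1

rB=1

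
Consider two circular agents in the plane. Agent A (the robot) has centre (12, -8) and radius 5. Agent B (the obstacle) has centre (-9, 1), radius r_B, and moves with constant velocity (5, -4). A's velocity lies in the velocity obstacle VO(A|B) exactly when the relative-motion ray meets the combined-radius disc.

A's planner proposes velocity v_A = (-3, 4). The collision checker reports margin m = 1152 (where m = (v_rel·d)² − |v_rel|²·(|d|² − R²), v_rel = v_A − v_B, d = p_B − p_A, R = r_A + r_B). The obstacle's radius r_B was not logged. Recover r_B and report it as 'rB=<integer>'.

m = 1152
d = (-21, 9);  v_rel = (-8, 8),  |v_rel|² = 128
v_rel×d = (-8)·(9) − (8)·(-21) = 96
since m = R²·128 − 96²:  R² = (9216 + 1152) / 128 = 81
R = √81 = 9  ⇒  r_B = 9 − 5 = 4

rB=4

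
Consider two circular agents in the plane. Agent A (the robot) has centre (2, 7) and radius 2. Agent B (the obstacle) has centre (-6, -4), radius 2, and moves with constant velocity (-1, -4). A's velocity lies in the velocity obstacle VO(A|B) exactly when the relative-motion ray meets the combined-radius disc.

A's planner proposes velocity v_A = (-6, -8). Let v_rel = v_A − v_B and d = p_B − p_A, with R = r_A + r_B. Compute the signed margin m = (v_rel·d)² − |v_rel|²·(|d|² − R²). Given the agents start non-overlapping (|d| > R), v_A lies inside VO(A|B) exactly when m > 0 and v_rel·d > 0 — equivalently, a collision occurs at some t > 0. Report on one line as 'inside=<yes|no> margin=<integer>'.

d = (-8, -11),  |d|² = 185;  R = 2+2 = 4,  c = 185−4² = 169
v_rel = (-5, -4),  |v_rel|² = 41;  v_rel·d = (-5)·(-8) + (-4)·(-11) = 84
41·t² − 168·t + 169 = 0  ⇒  m = 84² − 41·169 = 127
m = 127 > 0,  v_rel·d = 84 > 0  ⇒  inside

inside=yes margin=127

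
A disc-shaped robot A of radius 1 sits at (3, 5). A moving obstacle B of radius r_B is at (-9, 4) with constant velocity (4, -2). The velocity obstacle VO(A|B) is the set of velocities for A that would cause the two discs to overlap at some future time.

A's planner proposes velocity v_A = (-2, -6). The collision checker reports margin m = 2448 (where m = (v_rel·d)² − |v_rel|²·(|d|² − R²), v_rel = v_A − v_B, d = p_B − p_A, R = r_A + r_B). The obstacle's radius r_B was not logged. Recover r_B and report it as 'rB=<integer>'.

m = 2448
d = (-12, -1);  v_rel = (-6, -4),  |v_rel|² = 52
v_rel×d = (-6)·(-1) − (-4)·(-12) = -42
since m = R²·52 − (-42)²:  R² = (1764 + 2448) / 52 = 81
R = √81 = 9  ⇒  r_B = 9 − 1 = 8

rB=8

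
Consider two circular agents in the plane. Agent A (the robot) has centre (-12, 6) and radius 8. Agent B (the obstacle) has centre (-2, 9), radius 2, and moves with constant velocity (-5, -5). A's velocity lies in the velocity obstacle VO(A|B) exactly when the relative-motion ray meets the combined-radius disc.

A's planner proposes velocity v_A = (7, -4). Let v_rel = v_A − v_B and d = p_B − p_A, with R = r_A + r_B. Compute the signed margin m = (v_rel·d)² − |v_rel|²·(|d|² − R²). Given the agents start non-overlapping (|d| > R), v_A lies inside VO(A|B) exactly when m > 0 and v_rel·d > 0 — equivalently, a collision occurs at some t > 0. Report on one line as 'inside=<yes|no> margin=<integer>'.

d = (10, 3),  |d|² = 109;  R = 8+2 = 10,  c = 109−10² = 9
v_rel = (12, 1),  |v_rel|² = 145;  v_rel·d = (12)·(10) + (1)·(3) = 123
145·t² − 246·t + 9 = 0  ⇒  m = 123² − 145·9 = 13824
m = 13824 > 0,  v_rel·d = 123 > 0  ⇒  inside

inside=yes margin=13824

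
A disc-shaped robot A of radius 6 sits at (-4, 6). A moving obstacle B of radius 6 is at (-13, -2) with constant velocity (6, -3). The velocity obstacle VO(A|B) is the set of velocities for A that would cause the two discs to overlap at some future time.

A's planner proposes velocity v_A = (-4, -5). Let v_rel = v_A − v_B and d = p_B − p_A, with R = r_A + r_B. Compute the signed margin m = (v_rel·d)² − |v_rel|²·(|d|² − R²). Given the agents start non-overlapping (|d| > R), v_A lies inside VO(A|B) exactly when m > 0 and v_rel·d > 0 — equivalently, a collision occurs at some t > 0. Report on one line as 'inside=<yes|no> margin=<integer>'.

d = (-9, -8),  |d|² = 145;  R = 6+6 = 12,  c = 145−12² = 1
v_rel = (-10, -2),  |v_rel|² = 104;  v_rel·d = (-10)·(-9) + (-2)·(-8) = 106
104·t² − 212·t + 1 = 0  ⇒  m = 106² − 104·1 = 11132
m = 11132 > 0,  v_rel·d = 106 > 0  ⇒  inside

inside=yes margin=11132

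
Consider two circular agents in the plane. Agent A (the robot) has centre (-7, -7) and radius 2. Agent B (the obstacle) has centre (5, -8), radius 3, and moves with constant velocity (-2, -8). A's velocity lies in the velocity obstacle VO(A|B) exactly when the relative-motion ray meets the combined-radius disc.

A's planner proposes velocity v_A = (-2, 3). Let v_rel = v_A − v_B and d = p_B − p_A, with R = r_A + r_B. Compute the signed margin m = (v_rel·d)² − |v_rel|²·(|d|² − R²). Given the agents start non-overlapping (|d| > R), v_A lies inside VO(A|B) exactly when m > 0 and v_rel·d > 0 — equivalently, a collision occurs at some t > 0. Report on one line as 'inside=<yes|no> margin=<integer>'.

d = (12, -1),  |d|² = 145;  R = 2+3 = 5,  c = 145−5² = 120
v_rel = (0, 11),  |v_rel|² = 121;  v_rel·d = (0)·(12) + (11)·(-1) = -11
121·t² + 22·t + 120 = 0  ⇒  m = (-11)² − 121·120 = -14399
m = -14399 < 0,  v_rel·d = -11 < 0  ⇒  outside

inside=no margin=-14399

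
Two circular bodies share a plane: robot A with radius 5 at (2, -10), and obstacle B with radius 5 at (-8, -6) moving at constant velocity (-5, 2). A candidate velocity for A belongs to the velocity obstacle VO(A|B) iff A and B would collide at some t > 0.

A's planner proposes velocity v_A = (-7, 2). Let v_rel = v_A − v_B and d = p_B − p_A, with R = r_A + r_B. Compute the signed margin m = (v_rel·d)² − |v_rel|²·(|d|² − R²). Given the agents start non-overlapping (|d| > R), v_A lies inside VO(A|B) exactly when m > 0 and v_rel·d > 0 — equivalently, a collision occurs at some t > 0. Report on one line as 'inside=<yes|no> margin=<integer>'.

d = (-10, 4),  |d|² = 116;  R = 5+5 = 10,  c = 116−10² = 16
v_rel = (-2, 0),  |v_rel|² = 4;  v_rel·d = (-2)·(-10) + (0)·(4) = 20
4·t² − 40·t + 16 = 0  ⇒  m = 20² − 4·16 = 336
m = 336 > 0,  v_rel·d = 20 > 0  ⇒  inside

inside=yes margin=336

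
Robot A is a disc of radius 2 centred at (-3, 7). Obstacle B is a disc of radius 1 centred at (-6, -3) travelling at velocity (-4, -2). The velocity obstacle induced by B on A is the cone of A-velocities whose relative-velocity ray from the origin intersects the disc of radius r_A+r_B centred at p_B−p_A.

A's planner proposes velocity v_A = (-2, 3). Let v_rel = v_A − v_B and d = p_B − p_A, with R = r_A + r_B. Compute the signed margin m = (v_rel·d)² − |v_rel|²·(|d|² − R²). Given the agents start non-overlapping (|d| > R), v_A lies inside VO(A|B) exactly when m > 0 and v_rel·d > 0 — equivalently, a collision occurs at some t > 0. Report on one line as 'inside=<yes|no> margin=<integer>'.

d = (-3, -10),  |d|² = 109;  R = 2+1 = 3,  c = 109−3² = 100
v_rel = (2, 5),  |v_rel|² = 29;  v_rel·d = (2)·(-3) + (5)·(-10) = -56
29·t² + 112·t + 100 = 0  ⇒  m = (-56)² − 29·100 = 236
m = 236 > 0,  v_rel·d = -56 < 0  ⇒  outside

inside=no margin=236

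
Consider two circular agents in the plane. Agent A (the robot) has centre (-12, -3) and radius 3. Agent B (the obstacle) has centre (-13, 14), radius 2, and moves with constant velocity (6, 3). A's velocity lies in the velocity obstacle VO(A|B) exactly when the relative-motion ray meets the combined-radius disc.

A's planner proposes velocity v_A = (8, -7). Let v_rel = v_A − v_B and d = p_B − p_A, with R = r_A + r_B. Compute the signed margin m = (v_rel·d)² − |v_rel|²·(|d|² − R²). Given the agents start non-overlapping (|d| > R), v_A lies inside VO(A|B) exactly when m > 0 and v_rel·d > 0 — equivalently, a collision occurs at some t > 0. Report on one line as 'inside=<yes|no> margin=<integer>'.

d = (-1, 17),  |d|² = 290;  R = 3+2 = 5,  c = 290−5² = 265
v_rel = (2, -10),  |v_rel|² = 104;  v_rel·d = (2)·(-1) + (-10)·(17) = -172
104·t² + 344·t + 265 = 0  ⇒  m = (-172)² − 104·265 = 2024
m = 2024 > 0,  v_rel·d = -172 < 0  ⇒  outside

inside=no margin=2024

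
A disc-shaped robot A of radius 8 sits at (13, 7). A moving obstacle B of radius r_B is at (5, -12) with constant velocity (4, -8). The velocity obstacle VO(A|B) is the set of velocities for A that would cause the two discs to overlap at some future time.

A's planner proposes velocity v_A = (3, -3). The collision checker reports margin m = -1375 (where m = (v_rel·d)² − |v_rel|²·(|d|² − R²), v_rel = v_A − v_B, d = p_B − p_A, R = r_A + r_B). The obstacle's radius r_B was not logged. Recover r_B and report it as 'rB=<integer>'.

m = -1375
d = (-8, -19);  v_rel = (-1, 5),  |v_rel|² = 26
v_rel×d = (-1)·(-19) − (5)·(-8) = 59
since m = R²·26 − 59²:  R² = (3481 + -1375) / 26 = 81
R = √81 = 9  ⇒  r_B = 9 − 8 = 1

rB=1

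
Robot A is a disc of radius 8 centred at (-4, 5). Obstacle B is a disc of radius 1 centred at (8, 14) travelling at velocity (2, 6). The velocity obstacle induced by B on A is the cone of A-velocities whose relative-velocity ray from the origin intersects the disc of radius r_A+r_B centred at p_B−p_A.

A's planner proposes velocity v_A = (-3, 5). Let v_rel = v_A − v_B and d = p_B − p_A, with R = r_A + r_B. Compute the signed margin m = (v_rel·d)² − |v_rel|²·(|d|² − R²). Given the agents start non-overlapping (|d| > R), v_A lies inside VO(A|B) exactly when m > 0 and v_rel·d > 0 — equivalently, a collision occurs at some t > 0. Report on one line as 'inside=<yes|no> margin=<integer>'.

d = (12, 9),  |d|² = 225;  R = 8+1 = 9,  c = 225−9² = 144
v_rel = (-5, -1),  |v_rel|² = 26;  v_rel·d = (-5)·(12) + (-1)·(9) = -69
26·t² + 138·t + 144 = 0  ⇒  m = (-69)² − 26·144 = 1017
m = 1017 > 0,  v_rel·d = -69 < 0  ⇒  outside

inside=no margin=1017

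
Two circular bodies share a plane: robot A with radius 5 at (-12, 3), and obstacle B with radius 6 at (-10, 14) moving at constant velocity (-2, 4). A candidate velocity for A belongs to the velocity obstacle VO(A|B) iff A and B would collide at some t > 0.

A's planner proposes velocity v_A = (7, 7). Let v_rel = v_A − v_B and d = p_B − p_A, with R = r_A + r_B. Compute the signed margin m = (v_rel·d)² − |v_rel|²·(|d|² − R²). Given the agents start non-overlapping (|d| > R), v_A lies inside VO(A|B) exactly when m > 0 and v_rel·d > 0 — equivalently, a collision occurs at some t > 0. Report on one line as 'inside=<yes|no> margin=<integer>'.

d = (2, 11),  |d|² = 125;  R = 5+6 = 11,  c = 125−11² = 4
v_rel = (9, 3),  |v_rel|² = 90;  v_rel·d = (9)·(2) + (3)·(11) = 51
90·t² − 102·t + 4 = 0  ⇒  m = 51² − 90·4 = 2241
m = 2241 > 0,  v_rel·d = 51 > 0  ⇒  inside

inside=yes margin=2241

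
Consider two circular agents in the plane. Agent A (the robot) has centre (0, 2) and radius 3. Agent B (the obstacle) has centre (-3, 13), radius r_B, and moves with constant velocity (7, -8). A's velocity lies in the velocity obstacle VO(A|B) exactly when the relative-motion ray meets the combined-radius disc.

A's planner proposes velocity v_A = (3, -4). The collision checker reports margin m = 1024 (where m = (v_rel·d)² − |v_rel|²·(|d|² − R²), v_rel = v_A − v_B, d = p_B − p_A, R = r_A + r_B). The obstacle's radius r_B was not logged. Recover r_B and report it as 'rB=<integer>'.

m = 1024
d = (-3, 11);  v_rel = (-4, 4),  |v_rel|² = 32
v_rel×d = (-4)·(11) − (4)·(-3) = -32
since m = R²·32 − (-32)²:  R² = (1024 + 1024) / 32 = 64
R = √64 = 8  ⇒  r_B = 8 − 3 = 5

rB=5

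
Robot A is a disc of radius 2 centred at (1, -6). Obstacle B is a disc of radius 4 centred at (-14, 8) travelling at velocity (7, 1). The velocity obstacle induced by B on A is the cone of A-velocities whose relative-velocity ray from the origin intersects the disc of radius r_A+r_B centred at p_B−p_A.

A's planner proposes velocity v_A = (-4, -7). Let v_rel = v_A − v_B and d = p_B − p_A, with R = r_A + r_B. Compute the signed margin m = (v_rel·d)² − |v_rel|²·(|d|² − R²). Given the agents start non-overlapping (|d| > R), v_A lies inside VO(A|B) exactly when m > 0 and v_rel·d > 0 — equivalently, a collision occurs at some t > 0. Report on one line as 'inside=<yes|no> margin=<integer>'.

d = (-15, 14),  |d|² = 421;  R = 2+4 = 6,  c = 421−6² = 385
v_rel = (-11, -8),  |v_rel|² = 185;  v_rel·d = (-11)·(-15) + (-8)·(14) = 53
185·t² − 106·t + 385 = 0  ⇒  m = 53² − 185·385 = -68416
m = -68416 < 0,  v_rel·d = 53 > 0  ⇒  outside

inside=no margin=-68416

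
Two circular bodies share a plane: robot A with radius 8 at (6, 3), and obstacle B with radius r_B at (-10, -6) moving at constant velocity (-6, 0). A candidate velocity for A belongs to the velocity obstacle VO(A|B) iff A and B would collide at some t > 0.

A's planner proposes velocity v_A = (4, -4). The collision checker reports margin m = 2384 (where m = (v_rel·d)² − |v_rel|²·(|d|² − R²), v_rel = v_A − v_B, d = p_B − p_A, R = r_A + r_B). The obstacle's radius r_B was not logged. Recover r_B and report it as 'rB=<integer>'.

m = 2384
d = (-16, -9);  v_rel = (10, -4),  |v_rel|² = 116
v_rel×d = (10)·(-9) − (-4)·(-16) = -154
since m = R²·116 − (-154)²:  R² = (23716 + 2384) / 116 = 225
R = √225 = 15  ⇒  r_B = 15 − 8 = 7

rB=7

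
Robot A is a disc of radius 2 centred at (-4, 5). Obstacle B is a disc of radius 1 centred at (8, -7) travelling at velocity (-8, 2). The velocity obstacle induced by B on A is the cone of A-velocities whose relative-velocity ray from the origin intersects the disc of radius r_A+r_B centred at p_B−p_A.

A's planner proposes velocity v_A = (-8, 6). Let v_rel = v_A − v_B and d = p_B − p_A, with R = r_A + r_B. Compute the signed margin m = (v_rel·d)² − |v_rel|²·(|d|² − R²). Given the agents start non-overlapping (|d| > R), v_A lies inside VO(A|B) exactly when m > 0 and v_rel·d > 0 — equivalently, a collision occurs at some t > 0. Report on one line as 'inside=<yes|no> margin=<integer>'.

d = (12, -12),  |d|² = 288;  R = 2+1 = 3,  c = 288−3² = 279
v_rel = (0, 4),  |v_rel|² = 16;  v_rel·d = (0)·(12) + (4)·(-12) = -48
16·t² + 96·t + 279 = 0  ⇒  m = (-48)² − 16·279 = -2160
m = -2160 < 0,  v_rel·d = -48 < 0  ⇒  outside

inside=no margin=-2160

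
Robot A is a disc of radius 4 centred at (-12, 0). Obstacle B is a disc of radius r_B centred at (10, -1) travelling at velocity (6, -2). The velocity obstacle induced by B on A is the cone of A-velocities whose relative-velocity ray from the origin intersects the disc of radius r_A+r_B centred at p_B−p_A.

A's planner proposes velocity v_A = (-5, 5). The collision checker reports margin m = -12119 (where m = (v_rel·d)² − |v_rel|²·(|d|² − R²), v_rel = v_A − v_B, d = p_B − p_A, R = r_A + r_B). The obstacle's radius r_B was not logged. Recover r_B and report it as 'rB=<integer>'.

m = -12119
d = (22, -1);  v_rel = (-11, 7),  |v_rel|² = 170
v_rel×d = (-11)·(-1) − (7)·(22) = -143
since m = R²·170 − (-143)²:  R² = (20449 + -12119) / 170 = 49
R = √49 = 7  ⇒  r_B = 7 − 4 = 3

rB=3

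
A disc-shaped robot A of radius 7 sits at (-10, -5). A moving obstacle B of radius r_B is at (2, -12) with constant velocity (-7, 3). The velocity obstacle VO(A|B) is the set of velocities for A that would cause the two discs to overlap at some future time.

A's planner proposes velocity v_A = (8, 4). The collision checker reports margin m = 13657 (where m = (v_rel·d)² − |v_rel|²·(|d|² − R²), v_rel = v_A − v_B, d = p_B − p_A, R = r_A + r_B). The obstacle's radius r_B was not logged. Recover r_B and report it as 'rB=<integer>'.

m = 13657
d = (12, -7);  v_rel = (15, 1),  |v_rel|² = 226
v_rel×d = (15)·(-7) − (1)·(12) = -117
since m = R²·226 − (-117)²:  R² = (13689 + 13657) / 226 = 121
R = √121 = 11  ⇒  r_B = 11 − 7 = 4

rB=4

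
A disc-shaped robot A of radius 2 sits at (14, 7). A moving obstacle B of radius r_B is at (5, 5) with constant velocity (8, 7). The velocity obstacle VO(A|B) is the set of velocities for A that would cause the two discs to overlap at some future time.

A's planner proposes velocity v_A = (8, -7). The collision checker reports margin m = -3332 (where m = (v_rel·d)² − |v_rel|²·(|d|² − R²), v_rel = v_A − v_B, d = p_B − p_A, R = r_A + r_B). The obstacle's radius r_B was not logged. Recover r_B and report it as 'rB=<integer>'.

m = -3332
d = (-9, -2);  v_rel = (0, -14),  |v_rel|² = 196
v_rel×d = (0)·(-2) − (-14)·(-9) = -126
since m = R²·196 − (-126)²:  R² = (15876 + -3332) / 196 = 64
R = √64 = 8  ⇒  r_B = 8 − 2 = 6

rB=6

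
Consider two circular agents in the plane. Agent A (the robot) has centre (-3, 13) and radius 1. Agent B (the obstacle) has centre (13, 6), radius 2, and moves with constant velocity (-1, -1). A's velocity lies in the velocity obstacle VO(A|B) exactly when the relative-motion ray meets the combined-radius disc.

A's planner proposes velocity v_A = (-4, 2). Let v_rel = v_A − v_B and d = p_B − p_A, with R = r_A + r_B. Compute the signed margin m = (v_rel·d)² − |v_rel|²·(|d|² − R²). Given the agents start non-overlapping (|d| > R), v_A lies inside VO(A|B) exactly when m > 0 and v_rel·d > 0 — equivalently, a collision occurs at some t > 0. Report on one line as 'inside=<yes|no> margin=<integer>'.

d = (16, -7),  |d|² = 305;  R = 1+2 = 3,  c = 305−3² = 296
v_rel = (-3, 3),  |v_rel|² = 18;  v_rel·d = (-3)·(16) + (3)·(-7) = -69
18·t² + 138·t + 296 = 0  ⇒  m = (-69)² − 18·296 = -567
m = -567 < 0,  v_rel·d = -69 < 0  ⇒  outside

inside=no margin=-567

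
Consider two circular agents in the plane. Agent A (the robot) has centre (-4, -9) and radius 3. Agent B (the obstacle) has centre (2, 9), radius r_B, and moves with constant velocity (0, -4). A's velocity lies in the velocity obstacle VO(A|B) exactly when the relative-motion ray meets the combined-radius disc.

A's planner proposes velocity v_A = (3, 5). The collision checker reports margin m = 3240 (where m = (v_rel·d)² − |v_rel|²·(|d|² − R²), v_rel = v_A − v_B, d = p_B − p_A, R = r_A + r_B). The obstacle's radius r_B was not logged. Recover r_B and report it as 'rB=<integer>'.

m = 3240
d = (6, 18);  v_rel = (3, 9),  |v_rel|² = 90
v_rel×d = (3)·(18) − (9)·(6) = 0
since m = R²·90 − 0²:  R² = (0 + 3240) / 90 = 36
R = √36 = 6  ⇒  r_B = 6 − 3 = 3

rB=3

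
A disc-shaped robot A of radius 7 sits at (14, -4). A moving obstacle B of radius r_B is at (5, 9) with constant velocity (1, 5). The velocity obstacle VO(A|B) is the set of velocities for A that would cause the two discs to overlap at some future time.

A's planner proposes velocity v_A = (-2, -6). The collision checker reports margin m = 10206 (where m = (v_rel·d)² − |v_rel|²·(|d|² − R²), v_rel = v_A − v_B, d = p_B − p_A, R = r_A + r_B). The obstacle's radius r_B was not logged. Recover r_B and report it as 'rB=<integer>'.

m = 10206
d = (-9, 13);  v_rel = (-3, -11),  |v_rel|² = 130
v_rel×d = (-3)·(13) − (-11)·(-9) = -138
since m = R²·130 − (-138)²:  R² = (19044 + 10206) / 130 = 225
R = √225 = 15  ⇒  r_B = 15 − 7 = 8

rB=8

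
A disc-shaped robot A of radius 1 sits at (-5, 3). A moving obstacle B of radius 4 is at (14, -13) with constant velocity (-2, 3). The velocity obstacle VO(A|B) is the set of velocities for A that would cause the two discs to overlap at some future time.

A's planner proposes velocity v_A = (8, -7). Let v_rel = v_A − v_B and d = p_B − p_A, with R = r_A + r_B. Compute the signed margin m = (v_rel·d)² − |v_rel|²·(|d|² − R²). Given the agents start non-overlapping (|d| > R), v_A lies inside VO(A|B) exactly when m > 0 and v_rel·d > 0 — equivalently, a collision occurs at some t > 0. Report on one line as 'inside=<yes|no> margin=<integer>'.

d = (19, -16),  |d|² = 617;  R = 1+4 = 5,  c = 617−5² = 592
v_rel = (10, -10),  |v_rel|² = 200;  v_rel·d = (10)·(19) + (-10)·(-16) = 350
200·t² − 700·t + 592 = 0  ⇒  m = 350² − 200·592 = 4100
m = 4100 > 0,  v_rel·d = 350 > 0  ⇒  inside

inside=yes margin=4100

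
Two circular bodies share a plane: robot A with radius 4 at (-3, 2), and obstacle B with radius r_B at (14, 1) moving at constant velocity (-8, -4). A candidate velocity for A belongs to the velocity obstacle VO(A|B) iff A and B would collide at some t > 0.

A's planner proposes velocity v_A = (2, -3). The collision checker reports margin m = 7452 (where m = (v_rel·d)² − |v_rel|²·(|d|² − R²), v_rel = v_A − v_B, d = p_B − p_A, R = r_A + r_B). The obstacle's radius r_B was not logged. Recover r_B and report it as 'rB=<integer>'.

m = 7452
d = (17, -1);  v_rel = (10, 1),  |v_rel|² = 101
v_rel×d = (10)·(-1) − (1)·(17) = -27
since m = R²·101 − (-27)²:  R² = (729 + 7452) / 101 = 81
R = √81 = 9  ⇒  r_B = 9 − 4 = 5

rB=5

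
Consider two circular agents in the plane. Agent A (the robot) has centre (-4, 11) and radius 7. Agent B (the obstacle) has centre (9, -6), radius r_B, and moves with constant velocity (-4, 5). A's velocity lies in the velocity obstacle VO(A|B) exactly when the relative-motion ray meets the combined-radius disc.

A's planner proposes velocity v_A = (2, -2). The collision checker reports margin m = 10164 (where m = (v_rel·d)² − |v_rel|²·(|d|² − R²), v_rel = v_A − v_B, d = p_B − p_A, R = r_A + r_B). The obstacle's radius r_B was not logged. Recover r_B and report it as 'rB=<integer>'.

m = 10164
d = (13, -17);  v_rel = (6, -7),  |v_rel|² = 85
v_rel×d = (6)·(-17) − (-7)·(13) = -11
since m = R²·85 − (-11)²:  R² = (121 + 10164) / 85 = 121
R = √121 = 11  ⇒  r_B = 11 − 7 = 4

rB=4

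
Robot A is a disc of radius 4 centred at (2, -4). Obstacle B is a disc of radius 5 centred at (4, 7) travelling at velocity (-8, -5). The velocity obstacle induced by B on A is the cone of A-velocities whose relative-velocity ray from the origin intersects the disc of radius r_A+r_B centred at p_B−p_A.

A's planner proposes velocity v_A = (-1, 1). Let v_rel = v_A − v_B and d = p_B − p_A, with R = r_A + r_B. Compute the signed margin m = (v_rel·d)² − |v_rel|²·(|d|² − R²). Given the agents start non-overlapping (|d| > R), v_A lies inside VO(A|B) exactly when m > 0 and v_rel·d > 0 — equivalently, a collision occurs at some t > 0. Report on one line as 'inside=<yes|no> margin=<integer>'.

d = (2, 11),  |d|² = 125;  R = 4+5 = 9,  c = 125−9² = 44
v_rel = (7, 6),  |v_rel|² = 85;  v_rel·d = (7)·(2) + (6)·(11) = 80
85·t² − 160·t + 44 = 0  ⇒  m = 80² − 85·44 = 2660
m = 2660 > 0,  v_rel·d = 80 > 0  ⇒  inside

inside=yes margin=2660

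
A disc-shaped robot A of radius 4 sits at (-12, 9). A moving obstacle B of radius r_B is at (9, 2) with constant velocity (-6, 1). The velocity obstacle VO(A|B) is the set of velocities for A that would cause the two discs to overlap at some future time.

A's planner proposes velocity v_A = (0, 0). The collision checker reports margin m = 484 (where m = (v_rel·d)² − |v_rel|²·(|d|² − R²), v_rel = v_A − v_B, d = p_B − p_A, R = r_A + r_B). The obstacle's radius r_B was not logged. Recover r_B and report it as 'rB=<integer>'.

m = 484
d = (21, -7);  v_rel = (6, -1),  |v_rel|² = 37
v_rel×d = (6)·(-7) − (-1)·(21) = -21
since m = R²·37 − (-21)²:  R² = (441 + 484) / 37 = 25
R = √25 = 5  ⇒  r_B = 5 − 4 = 1

rB=1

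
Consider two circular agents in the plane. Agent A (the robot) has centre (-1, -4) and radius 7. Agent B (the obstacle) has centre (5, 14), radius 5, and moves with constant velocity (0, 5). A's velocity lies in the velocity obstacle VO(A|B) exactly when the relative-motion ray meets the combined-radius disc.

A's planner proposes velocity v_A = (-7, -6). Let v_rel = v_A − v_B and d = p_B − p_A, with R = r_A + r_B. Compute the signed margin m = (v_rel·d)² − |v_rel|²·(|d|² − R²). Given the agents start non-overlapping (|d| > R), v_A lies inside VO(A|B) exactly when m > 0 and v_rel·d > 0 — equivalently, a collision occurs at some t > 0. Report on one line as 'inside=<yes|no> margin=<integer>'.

d = (6, 18),  |d|² = 360;  R = 7+5 = 12,  c = 360−12² = 216
v_rel = (-7, -11),  |v_rel|² = 170;  v_rel·d = (-7)·(6) + (-11)·(18) = -240
170·t² + 480·t + 216 = 0  ⇒  m = (-240)² − 170·216 = 20880
m = 20880 > 0,  v_rel·d = -240 < 0  ⇒  outside

inside=no margin=20880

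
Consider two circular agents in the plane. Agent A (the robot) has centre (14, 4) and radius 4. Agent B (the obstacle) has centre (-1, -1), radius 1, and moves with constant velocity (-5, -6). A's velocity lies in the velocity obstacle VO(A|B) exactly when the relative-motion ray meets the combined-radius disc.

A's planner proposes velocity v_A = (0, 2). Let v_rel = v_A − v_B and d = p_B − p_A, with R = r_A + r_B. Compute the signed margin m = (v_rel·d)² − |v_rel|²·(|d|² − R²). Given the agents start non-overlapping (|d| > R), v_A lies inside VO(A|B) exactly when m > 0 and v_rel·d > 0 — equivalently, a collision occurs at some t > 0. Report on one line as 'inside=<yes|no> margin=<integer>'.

d = (-15, -5),  |d|² = 250;  R = 4+1 = 5,  c = 250−5² = 225
v_rel = (5, 8),  |v_rel|² = 89;  v_rel·d = (5)·(-15) + (8)·(-5) = -115
89·t² + 230·t + 225 = 0  ⇒  m = (-115)² − 89·225 = -6800
m = -6800 < 0,  v_rel·d = -115 < 0  ⇒  outside

inside=no margin=-6800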